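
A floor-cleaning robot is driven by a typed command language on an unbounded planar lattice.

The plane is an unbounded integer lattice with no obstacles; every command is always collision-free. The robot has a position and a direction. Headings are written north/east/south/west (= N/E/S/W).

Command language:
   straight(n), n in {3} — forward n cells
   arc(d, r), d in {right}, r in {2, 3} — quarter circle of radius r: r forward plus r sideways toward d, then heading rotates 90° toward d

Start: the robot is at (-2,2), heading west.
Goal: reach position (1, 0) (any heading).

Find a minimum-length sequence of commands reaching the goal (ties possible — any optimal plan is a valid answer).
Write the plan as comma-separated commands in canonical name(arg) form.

initial: at (-2,2), heading west
t=1 arc(right, 2) ⇒ at (-4,4), heading north
t=2 arc(right, 2) ⇒ at (-2,6), heading east
t=3 arc(right, 3) ⇒ at (1,3), heading south
t=4 straight(3) ⇒ at (1,0), heading south
nothing shorter than 4 reaches the goal.

arc(right, 2), arc(right, 2), arc(right, 3), straight(3)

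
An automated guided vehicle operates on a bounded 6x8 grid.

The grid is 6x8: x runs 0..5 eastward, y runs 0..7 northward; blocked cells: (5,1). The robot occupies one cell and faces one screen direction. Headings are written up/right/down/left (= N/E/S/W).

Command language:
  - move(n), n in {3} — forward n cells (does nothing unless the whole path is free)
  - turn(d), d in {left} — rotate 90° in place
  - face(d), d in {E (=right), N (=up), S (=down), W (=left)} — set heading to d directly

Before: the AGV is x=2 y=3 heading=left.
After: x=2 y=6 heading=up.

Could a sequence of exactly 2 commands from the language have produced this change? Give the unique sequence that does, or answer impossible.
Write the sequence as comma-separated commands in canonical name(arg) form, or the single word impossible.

key: order matters: swapping face(N) and move(3) lands elsewhere
initial: x=2 y=3 heading=left
1. face(N) → x=2 y=3 heading=up
2. move(3) → x=2 y=6 heading=up
all 36 alternatives checked — unique.

face(N), move(3)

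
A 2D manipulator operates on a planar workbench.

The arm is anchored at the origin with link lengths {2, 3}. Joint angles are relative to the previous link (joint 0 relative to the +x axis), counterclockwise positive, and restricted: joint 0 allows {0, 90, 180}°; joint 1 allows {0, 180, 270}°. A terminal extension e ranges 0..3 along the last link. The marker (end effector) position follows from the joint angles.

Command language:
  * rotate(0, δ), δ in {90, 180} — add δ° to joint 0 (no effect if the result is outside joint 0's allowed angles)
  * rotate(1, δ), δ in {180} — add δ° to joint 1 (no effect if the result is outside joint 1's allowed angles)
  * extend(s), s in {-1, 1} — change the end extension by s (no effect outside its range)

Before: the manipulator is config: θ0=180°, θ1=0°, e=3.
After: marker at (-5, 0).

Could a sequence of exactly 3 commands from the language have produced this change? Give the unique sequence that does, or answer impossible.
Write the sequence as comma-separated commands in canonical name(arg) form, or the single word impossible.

start: config: θ0=180°, θ1=0°, e=3
[1] after extend(-1): config: θ0=180°, θ1=0°, e=2
[2] after extend(-1): config: θ0=180°, θ1=0°, e=1
[3] after extend(-1): config: θ0=180°, θ1=0°, e=0
all 125 alternatives checked — unique.

extend(-1), extend(-1), extend(-1)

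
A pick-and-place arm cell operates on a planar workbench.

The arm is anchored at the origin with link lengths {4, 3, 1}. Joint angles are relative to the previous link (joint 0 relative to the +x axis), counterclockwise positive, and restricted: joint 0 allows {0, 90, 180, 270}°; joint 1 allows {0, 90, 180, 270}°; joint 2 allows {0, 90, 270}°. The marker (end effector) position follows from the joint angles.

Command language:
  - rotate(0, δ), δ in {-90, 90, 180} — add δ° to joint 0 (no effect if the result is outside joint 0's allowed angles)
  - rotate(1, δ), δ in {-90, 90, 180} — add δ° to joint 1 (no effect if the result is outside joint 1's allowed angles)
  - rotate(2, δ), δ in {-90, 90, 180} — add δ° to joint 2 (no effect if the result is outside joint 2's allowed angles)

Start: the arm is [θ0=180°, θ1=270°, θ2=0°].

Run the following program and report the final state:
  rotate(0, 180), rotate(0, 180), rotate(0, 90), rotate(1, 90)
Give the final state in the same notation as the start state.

begin: [θ0=180°, θ1=270°, θ2=0°]
[1] after rotate(0, 180): [θ0=0°, θ1=270°, θ2=0°]
[2] after rotate(0, 180): [θ0=180°, θ1=270°, θ2=0°]
[3] after rotate(0, 90): [θ0=270°, θ1=270°, θ2=0°]
[4] after rotate(1, 90): [θ0=270°, θ1=0°, θ2=0°]

[θ0=270°, θ1=0°, θ2=0°]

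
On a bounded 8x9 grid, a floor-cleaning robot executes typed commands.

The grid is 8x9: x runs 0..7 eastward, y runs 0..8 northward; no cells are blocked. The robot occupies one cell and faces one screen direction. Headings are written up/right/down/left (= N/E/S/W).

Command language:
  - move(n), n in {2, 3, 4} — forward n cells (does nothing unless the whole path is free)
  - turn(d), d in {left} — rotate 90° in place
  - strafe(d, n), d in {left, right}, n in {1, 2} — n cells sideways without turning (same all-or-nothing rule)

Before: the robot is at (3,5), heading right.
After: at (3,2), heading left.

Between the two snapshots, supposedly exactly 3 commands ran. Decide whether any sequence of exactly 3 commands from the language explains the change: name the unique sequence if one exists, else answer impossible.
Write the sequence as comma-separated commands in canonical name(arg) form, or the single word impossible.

impossible

all 512 sequences checked — none match.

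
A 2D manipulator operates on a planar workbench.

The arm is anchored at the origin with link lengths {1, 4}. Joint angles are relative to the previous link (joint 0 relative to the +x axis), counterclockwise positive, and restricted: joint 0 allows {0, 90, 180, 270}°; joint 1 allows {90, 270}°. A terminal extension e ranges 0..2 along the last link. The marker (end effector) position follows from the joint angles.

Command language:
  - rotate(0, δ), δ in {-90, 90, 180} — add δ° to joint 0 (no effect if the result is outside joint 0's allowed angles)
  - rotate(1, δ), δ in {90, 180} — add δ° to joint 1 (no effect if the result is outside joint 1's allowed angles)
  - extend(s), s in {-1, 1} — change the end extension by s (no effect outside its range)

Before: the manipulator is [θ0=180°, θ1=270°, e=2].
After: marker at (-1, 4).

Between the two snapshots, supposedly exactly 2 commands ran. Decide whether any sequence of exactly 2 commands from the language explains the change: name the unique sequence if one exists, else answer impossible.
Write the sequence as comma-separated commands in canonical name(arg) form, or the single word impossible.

extend(-1), extend(-1)

begin: [θ0=180°, θ1=270°, e=2]
t=1 extend(-1) ⇒ [θ0=180°, θ1=270°, e=1]
t=2 extend(-1) ⇒ [θ0=180°, θ1=270°, e=0]
uniquely the one of 49 2-step routes that fits.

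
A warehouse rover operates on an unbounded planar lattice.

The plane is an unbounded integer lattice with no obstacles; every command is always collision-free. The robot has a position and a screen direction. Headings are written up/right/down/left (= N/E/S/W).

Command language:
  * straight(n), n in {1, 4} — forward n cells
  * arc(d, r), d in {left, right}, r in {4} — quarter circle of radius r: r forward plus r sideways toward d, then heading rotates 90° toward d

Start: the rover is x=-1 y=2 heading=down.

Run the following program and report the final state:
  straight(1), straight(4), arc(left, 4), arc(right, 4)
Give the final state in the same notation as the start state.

x=7 y=-11 heading=down

start: x=-1 y=2 heading=down
1. straight(1) → x=-1 y=1 heading=down
2. straight(4) → x=-1 y=-3 heading=down
3. arc(left, 4) → x=3 y=-7 heading=right
4. arc(right, 4) → x=7 y=-11 heading=down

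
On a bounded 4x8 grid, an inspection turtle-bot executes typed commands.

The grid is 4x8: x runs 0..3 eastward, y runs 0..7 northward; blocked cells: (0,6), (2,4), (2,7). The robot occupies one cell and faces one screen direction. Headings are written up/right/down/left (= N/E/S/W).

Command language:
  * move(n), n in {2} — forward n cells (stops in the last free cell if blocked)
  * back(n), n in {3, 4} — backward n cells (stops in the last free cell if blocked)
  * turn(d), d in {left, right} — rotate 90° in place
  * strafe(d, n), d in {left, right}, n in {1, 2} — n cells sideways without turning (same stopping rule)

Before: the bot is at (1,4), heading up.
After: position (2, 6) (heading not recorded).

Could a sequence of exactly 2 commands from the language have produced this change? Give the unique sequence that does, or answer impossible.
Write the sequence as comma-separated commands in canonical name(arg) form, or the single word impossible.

key: order matters: swapping move(2) and strafe(right, 1) lands elsewhere
initial: at (1,4), heading up
1. move(2) → at (1,6), heading up
2. strafe(right, 1) → at (2,6), heading up
uniquely the one of 81 2-step routes that fits.

move(2), strafe(right, 1)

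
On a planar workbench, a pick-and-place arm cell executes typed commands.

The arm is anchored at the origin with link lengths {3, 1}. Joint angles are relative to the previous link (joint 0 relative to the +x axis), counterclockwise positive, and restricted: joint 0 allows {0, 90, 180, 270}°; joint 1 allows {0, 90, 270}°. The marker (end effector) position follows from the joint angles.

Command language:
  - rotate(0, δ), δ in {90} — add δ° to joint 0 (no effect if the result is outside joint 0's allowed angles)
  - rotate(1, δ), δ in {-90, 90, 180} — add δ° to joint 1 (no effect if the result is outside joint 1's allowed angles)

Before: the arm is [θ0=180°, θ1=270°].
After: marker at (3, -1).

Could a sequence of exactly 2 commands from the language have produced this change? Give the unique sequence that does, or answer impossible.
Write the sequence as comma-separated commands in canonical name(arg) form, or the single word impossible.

rotate(0, 90), rotate(0, 90)

from: [θ0=180°, θ1=270°]
step 1 (rotate(0, 90)): [θ0=270°, θ1=270°]
step 2 (rotate(0, 90)): [θ0=0°, θ1=270°]
uniquely the one of 16 2-step routes that fits.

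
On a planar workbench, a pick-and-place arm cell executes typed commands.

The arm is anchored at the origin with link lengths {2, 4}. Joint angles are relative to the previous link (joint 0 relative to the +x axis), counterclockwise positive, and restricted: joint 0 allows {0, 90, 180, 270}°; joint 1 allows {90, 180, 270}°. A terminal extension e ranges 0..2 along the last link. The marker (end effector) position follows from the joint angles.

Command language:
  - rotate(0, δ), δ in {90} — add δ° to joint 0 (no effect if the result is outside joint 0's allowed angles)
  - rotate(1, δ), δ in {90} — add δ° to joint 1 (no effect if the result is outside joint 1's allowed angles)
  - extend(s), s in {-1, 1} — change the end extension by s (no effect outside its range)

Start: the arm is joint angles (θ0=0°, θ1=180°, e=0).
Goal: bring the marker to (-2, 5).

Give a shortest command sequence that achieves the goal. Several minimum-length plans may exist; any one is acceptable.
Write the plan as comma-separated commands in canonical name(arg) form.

extend(1), rotate(1, 90), rotate(0, 90), rotate(0, 90)

start: joint angles (θ0=0°, θ1=180°, e=0)
[1] after extend(1): joint angles (θ0=0°, θ1=180°, e=1)
[2] after rotate(1, 90): joint angles (θ0=0°, θ1=270°, e=1)
[3] after rotate(0, 90): joint angles (θ0=90°, θ1=270°, e=1)
[4] after rotate(0, 90): joint angles (θ0=180°, θ1=270°, e=1)
shorter routes all fall short; 4 is best.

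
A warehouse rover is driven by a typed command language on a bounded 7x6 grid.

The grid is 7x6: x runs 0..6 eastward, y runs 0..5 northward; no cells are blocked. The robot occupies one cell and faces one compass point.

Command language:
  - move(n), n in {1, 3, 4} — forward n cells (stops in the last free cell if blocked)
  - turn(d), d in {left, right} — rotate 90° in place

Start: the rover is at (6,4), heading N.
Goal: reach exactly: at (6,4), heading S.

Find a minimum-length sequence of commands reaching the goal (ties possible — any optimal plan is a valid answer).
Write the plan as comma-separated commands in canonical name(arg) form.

start: at (6,4), heading N
step 1 (turn(right)): at (6,4), heading E
step 2 (turn(right)): at (6,4), heading S
nothing shorter than 2 reaches the goal.

turn(right), turn(right)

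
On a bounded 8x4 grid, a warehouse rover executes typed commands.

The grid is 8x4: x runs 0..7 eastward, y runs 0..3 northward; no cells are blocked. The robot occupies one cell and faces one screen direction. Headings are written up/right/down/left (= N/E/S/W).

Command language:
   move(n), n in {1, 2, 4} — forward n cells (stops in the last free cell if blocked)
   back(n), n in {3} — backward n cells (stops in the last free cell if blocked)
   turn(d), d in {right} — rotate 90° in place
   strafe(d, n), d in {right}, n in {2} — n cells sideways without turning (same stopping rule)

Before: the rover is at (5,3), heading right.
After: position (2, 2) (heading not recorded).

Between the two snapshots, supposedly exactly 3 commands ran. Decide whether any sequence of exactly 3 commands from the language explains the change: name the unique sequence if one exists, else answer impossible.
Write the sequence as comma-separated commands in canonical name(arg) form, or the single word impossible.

key: order matters: swapping back(3) and move(1) lands elsewhere
initial: at (5,3), heading right
t=1 back(3) ⇒ at (2,3), heading right
t=2 turn(right) ⇒ at (2,3), heading down
t=3 move(1) ⇒ at (2,2), heading down
no rival 3-sequence matches.

back(3), turn(right), move(1)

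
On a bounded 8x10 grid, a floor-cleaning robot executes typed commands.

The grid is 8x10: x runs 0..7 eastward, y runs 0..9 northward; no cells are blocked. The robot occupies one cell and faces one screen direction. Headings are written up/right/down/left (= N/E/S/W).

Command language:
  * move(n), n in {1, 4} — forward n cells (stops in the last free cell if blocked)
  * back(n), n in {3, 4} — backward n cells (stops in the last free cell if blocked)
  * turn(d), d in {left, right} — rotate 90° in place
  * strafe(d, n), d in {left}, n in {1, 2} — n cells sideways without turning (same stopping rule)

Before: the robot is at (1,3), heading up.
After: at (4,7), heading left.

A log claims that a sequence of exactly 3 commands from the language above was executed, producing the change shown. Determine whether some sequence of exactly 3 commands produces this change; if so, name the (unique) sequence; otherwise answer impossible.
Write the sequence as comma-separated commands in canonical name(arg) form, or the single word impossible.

key: order matters: swapping move(4) and back(3) lands elsewhere
from: at (1,3), heading up
step 1 (move(4)): at (1,7), heading up
step 2 (turn(left)): at (1,7), heading left
step 3 (back(3)): at (4,7), heading left
uniquely the one of 512 3-step routes that fits.

move(4), turn(left), back(3)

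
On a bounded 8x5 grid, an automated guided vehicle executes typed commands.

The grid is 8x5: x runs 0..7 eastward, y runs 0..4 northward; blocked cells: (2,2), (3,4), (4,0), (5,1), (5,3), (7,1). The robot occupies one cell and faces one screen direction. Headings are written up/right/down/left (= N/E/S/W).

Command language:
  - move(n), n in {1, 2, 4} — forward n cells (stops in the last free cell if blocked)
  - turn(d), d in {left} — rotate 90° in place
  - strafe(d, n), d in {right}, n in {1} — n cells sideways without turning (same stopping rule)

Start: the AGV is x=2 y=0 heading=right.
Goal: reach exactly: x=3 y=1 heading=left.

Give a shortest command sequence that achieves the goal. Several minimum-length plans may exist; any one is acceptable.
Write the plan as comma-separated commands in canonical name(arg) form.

begin: x=2 y=0 heading=right
t=1 move(4) ⇒ x=3 y=0 heading=right
t=2 turn(left) ⇒ x=3 y=0 heading=up
t=3 turn(left) ⇒ x=3 y=0 heading=left
t=4 strafe(right, 1) ⇒ x=3 y=1 heading=left
minimal: 4 command(s), checked below 4.

move(4), turn(left), turn(left), strafe(right, 1)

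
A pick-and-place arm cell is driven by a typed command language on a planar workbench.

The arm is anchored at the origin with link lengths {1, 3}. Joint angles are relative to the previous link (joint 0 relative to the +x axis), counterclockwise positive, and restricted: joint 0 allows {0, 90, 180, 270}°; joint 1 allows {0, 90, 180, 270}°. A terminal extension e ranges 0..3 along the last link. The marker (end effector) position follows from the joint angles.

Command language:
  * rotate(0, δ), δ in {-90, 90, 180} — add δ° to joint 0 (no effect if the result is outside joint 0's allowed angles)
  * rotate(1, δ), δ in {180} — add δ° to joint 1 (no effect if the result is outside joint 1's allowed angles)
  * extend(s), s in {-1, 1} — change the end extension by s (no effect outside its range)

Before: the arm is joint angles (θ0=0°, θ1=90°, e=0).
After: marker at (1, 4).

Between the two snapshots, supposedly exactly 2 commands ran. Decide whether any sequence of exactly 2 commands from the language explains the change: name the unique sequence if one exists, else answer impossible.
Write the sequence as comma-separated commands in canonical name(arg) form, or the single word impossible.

extend(-1), extend(1)

key: running extend(1) before extend(-1) would end elsewhere — order is forced
initial: joint angles (θ0=0°, θ1=90°, e=0)
t=1 extend(-1) ⇒ joint angles (θ0=0°, θ1=90°, e=0)
t=2 extend(1) ⇒ joint angles (θ0=0°, θ1=90°, e=1)
no rival 2-sequence matches.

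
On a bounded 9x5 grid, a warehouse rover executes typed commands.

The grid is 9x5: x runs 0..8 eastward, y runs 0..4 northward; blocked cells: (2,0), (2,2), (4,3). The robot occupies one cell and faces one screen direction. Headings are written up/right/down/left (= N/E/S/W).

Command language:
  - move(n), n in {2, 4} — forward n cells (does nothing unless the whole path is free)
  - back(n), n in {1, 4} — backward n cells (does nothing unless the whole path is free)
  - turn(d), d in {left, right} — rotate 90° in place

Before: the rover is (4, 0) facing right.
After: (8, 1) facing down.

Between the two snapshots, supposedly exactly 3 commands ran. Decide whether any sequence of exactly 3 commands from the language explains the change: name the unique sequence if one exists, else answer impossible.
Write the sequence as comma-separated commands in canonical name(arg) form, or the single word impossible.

move(4), turn(right), back(1)

key: order matters: swapping move(4) and back(1) lands elsewhere
initial: (4, 0) facing right
[1] after move(4): (8, 0) facing right
[2] after turn(right): (8, 0) facing down
[3] after back(1): (8, 1) facing down
uniquely the one of 216 3-step routes that fits.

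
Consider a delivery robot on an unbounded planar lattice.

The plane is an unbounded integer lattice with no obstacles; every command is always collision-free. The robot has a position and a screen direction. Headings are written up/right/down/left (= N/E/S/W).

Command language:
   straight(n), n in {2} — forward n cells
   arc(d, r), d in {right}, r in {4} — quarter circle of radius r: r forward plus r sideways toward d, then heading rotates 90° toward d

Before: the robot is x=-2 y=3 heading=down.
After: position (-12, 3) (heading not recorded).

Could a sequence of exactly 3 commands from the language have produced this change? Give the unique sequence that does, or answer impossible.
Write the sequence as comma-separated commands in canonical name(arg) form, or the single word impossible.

begin: x=-2 y=3 heading=down
1. arc(right, 4) → x=-6 y=-1 heading=left
2. straight(2) → x=-8 y=-1 heading=left
3. arc(right, 4) → x=-12 y=3 heading=up
uniquely the one of 8 3-step routes that fits.

arc(right, 4), straight(2), arc(right, 4)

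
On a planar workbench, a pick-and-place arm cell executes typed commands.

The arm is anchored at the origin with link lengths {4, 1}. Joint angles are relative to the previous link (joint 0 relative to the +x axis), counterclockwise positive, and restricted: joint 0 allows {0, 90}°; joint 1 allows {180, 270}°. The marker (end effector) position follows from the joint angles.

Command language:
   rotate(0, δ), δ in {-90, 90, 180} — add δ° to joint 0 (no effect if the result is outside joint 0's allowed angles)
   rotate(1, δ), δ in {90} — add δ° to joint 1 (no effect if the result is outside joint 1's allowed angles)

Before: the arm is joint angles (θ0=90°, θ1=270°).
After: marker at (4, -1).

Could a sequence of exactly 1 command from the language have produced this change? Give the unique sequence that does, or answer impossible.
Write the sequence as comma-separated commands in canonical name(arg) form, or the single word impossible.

start: joint angles (θ0=90°, θ1=270°)
t=1 rotate(0, -90) ⇒ joint angles (θ0=0°, θ1=270°)
all 4 alternatives checked — unique.

rotate(0, -90)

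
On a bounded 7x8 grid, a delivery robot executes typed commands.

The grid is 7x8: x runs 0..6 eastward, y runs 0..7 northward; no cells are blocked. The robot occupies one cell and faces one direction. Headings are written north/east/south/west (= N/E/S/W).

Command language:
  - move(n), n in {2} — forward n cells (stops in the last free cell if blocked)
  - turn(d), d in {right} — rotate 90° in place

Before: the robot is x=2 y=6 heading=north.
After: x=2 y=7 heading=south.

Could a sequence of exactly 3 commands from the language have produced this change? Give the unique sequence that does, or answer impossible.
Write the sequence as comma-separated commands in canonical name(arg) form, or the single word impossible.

move(2), turn(right), turn(right)

key: order matters: swapping move(2) and turn(right) lands elsewhere
t0: x=2 y=6 heading=north
step 1 (move(2)): x=2 y=7 heading=north
step 2 (turn(right)): x=2 y=7 heading=east
step 3 (turn(right)): x=2 y=7 heading=south
all 8 alternatives checked — unique.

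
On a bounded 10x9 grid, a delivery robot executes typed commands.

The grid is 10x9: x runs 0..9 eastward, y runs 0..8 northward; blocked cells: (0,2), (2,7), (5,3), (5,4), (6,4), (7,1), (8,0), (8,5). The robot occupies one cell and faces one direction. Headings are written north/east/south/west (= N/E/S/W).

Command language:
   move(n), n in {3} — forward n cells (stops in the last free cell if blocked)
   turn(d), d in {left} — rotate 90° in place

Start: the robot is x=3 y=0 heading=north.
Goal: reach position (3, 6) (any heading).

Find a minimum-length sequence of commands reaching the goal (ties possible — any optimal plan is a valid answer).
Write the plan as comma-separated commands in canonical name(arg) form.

start: x=3 y=0 heading=north
step 1 (move(3)): x=3 y=3 heading=north
step 2 (move(3)): x=3 y=6 heading=north
nothing shorter than 2 reaches the goal.

move(3), move(3)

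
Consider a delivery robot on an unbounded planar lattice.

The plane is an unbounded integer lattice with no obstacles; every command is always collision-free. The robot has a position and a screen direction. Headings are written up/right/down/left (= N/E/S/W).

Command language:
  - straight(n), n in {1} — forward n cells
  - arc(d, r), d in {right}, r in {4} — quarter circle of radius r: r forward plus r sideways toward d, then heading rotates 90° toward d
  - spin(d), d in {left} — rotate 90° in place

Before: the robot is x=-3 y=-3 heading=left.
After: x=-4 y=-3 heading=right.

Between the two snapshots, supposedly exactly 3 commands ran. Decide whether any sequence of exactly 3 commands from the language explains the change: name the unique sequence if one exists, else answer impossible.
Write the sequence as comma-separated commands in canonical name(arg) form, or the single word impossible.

key: running spin(left) before straight(1) would end elsewhere — order is forced
initial: x=-3 y=-3 heading=left
1. straight(1) → x=-4 y=-3 heading=left
2. spin(left) → x=-4 y=-3 heading=down
3. spin(left) → x=-4 y=-3 heading=right
all 27 alternatives checked — unique.

straight(1), spin(left), spin(left)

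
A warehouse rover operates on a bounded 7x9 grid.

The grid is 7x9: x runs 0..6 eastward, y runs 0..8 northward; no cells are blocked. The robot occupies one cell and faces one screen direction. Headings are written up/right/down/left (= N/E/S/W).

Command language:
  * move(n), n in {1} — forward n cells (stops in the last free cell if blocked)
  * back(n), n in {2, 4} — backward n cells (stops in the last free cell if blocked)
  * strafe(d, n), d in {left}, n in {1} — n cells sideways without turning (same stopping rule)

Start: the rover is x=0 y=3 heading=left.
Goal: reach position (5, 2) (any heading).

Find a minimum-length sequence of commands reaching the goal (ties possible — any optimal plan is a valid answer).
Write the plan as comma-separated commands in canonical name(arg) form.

back(2), move(1), back(4), strafe(left, 1)

t0: x=0 y=3 heading=left
step 1 (back(2)): x=2 y=3 heading=left
step 2 (move(1)): x=1 y=3 heading=left
step 3 (back(4)): x=5 y=3 heading=left
step 4 (strafe(left, 1)): x=5 y=2 heading=left
nothing shorter than 4 reaches the goal.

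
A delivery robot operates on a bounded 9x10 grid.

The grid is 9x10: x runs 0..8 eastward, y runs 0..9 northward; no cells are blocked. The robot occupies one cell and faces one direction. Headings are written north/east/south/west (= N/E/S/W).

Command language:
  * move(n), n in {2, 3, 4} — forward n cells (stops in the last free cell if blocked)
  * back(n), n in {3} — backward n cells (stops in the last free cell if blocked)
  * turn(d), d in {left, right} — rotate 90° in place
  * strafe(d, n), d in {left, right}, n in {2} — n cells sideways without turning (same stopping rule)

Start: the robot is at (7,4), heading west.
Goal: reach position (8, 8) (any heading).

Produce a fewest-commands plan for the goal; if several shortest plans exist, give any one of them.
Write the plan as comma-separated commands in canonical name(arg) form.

back(3), strafe(right, 2), strafe(right, 2)

t0: at (7,4), heading west
[1] after back(3): at (8,4), heading west
[2] after strafe(right, 2): at (8,6), heading west
[3] after strafe(right, 2): at (8,8), heading west
nothing shorter than 3 reaches the goal.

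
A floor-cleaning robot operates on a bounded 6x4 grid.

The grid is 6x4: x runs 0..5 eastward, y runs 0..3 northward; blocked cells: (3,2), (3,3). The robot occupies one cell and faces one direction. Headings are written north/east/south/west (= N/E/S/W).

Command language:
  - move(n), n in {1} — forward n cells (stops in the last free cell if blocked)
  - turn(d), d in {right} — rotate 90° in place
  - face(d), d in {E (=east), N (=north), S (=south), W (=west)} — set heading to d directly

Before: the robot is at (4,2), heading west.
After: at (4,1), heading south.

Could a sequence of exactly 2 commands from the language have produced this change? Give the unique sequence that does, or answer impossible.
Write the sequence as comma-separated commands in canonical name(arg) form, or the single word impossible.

key: order matters: swapping face(S) and move(1) lands elsewhere
start: at (4,2), heading west
step 1 (face(S)): at (4,2), heading south
step 2 (move(1)): at (4,1), heading south
no other 2-command option fits: unique.

face(S), move(1)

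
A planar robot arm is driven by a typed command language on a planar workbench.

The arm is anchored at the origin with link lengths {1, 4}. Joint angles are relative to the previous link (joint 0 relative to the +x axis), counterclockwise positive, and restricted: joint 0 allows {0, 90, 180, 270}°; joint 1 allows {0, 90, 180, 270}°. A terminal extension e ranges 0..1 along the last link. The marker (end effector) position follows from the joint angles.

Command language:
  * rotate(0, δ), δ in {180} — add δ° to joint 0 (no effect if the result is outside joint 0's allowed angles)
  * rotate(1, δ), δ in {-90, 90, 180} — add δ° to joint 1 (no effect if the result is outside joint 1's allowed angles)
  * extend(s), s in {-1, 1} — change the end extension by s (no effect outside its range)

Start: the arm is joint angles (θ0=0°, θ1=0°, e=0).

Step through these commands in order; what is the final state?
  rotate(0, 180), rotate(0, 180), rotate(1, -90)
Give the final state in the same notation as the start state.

joint angles (θ0=0°, θ1=270°, e=0)

start: joint angles (θ0=0°, θ1=0°, e=0)
step 1 (rotate(0, 180)): joint angles (θ0=180°, θ1=0°, e=0)
step 2 (rotate(0, 180)): joint angles (θ0=0°, θ1=0°, e=0)
step 3 (rotate(1, -90)): joint angles (θ0=0°, θ1=270°, e=0)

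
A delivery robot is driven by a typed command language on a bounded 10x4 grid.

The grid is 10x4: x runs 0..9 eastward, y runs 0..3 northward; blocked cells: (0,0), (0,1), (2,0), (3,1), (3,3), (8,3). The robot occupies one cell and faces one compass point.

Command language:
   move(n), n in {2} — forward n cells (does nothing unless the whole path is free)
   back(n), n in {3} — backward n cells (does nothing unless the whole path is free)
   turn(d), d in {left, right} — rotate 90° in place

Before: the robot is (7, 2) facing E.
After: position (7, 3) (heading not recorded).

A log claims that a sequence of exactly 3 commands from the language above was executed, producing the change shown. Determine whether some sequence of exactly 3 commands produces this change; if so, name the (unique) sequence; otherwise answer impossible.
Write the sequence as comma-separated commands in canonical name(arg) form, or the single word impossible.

key: order matters: swapping turn(right) and back(3) lands elsewhere
t0: (7, 2) facing E
step 1 (turn(right)): (7, 2) facing S
step 2 (move(2)): (7, 0) facing S
step 3 (back(3)): (7, 3) facing S
uniquely the one of 64 3-step routes that fits.

turn(right), move(2), back(3)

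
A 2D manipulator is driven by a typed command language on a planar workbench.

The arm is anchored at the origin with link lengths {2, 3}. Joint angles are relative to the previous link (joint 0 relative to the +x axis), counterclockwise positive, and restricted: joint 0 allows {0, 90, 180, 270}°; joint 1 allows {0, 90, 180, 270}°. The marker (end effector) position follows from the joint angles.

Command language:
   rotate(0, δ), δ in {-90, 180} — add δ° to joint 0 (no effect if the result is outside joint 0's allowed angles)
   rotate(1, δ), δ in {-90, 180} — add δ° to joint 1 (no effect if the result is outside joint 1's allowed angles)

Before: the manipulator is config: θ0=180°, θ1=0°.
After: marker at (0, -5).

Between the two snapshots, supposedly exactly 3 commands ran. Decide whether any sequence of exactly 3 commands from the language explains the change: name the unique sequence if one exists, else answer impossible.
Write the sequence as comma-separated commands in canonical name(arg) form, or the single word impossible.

from: config: θ0=180°, θ1=0°
t=1 rotate(0, -90) ⇒ config: θ0=90°, θ1=0°
t=2 rotate(0, -90) ⇒ config: θ0=0°, θ1=0°
t=3 rotate(0, -90) ⇒ config: θ0=270°, θ1=0°
no other 3-command option fits: unique.

rotate(0, -90), rotate(0, -90), rotate(0, -90)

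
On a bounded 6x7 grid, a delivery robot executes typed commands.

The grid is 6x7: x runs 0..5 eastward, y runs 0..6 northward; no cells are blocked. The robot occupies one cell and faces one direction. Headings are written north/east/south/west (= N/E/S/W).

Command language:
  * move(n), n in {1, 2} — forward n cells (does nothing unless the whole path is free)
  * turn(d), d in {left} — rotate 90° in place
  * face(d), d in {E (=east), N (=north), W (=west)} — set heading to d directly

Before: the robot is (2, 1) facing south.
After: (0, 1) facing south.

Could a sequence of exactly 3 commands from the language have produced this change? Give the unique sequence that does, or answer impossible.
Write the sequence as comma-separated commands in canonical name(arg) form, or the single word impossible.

key: running turn(left) before face(W) would end elsewhere — order is forced
t0: (2, 1) facing south
[1] after face(W): (2, 1) facing west
[2] after move(2): (0, 1) facing west
[3] after turn(left): (0, 1) facing south
uniquely the one of 216 3-step routes that fits.

face(W), move(2), turn(left)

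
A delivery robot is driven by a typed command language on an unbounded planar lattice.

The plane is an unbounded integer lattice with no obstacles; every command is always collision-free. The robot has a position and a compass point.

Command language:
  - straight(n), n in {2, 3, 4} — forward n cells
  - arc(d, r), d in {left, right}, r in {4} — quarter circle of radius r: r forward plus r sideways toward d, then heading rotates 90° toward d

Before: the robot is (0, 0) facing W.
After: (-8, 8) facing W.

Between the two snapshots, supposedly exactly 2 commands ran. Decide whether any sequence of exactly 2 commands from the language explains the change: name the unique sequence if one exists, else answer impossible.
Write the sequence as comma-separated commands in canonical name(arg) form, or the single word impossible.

key: heading stays W — rotations cancel among the 2 commands
begin: (0, 0) facing W
step 1 (arc(right, 4)): (-4, 4) facing N
step 2 (arc(left, 4)): (-8, 8) facing W
no rival 2-sequence matches.

arc(right, 4), arc(left, 4)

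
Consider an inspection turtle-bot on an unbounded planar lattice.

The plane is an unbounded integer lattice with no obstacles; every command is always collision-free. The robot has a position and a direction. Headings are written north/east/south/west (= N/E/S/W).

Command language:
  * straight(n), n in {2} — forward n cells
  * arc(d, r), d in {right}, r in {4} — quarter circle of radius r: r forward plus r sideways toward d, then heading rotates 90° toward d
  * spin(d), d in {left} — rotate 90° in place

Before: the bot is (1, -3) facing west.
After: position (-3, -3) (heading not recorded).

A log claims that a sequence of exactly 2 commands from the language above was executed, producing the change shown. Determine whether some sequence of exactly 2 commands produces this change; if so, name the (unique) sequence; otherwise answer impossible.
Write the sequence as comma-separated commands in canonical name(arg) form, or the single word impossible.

straight(2), straight(2)

from: (1, -3) facing west
1. straight(2) → (-1, -3) facing west
2. straight(2) → (-3, -3) facing west
uniquely the one of 9 2-step routes that fits.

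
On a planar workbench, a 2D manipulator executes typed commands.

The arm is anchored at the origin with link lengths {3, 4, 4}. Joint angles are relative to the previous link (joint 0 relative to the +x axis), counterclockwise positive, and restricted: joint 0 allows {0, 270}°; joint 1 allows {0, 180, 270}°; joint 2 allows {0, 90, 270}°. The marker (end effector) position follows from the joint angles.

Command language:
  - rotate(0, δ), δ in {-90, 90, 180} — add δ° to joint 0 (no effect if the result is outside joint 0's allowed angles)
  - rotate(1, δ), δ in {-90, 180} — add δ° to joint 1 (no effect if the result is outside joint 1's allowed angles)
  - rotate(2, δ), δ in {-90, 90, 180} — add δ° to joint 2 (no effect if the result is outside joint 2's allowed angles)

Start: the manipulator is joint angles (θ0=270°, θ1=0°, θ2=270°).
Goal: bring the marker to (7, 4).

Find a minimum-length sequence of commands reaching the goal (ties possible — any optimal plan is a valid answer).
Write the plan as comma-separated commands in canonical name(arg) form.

start: joint angles (θ0=270°, θ1=0°, θ2=270°)
step 1 (rotate(0, 90)): joint angles (θ0=0°, θ1=0°, θ2=270°)
step 2 (rotate(2, 180)): joint angles (θ0=0°, θ1=0°, θ2=90°)
no 1-step plan works, so 2 is optimal.

rotate(0, 90), rotate(2, 180)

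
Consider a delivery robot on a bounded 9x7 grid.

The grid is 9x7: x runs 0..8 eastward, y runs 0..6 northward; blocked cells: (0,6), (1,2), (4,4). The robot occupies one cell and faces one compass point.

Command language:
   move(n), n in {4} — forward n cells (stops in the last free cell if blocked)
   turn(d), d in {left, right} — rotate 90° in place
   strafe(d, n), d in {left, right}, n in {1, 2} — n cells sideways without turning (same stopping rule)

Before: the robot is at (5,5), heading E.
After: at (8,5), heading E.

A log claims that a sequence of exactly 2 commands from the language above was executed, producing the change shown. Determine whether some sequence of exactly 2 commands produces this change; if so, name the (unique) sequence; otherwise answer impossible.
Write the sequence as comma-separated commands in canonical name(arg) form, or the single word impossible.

move(4), move(4)

key: the first move(4) runs into the grid edge before its full distance
initial: at (5,5), heading E
t=1 move(4) ⇒ at (8,5), heading E
t=2 move(4) ⇒ at (8,5), heading E
all 49 alternatives checked — unique.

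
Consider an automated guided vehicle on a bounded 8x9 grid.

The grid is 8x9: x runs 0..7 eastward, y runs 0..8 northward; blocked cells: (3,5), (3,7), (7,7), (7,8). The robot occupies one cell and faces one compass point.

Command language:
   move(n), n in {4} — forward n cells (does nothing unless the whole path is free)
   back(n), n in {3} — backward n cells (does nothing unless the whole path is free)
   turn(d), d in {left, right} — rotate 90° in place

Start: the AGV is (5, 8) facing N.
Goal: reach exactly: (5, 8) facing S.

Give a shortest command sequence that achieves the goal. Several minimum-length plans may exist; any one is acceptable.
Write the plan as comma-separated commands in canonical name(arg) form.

turn(left), turn(left)

start: (5, 8) facing N
t=1 turn(left) ⇒ (5, 8) facing W
t=2 turn(left) ⇒ (5, 8) facing S
minimal: 2 command(s), checked below 2.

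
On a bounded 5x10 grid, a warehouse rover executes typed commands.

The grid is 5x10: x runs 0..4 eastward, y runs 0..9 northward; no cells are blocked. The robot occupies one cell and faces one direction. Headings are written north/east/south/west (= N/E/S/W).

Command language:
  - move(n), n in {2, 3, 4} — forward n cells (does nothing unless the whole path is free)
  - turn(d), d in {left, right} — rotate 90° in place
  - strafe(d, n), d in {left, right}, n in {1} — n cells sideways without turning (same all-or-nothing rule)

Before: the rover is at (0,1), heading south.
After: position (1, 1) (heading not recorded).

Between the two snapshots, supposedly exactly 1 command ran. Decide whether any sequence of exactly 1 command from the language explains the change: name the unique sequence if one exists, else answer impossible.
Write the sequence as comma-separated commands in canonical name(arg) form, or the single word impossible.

strafe(left, 1)

t0: at (0,1), heading south
t=1 strafe(left, 1) ⇒ at (1,1), heading south
all 7 alternatives checked — unique.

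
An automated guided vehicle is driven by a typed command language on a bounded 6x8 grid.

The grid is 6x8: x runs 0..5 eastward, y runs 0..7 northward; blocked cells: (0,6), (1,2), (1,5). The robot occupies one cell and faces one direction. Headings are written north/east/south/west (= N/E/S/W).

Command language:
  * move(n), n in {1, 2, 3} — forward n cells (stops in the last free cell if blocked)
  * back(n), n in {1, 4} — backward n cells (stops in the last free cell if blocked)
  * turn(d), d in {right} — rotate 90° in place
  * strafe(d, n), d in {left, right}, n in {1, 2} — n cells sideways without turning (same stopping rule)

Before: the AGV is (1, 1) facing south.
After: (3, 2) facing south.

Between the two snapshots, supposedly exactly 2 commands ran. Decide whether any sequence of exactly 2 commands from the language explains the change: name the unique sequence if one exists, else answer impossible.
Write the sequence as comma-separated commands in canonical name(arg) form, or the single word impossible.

strafe(left, 2), back(1)

key: order matters: swapping strafe(left, 2) and back(1) lands elsewhere
from: (1, 1) facing south
step 1 (strafe(left, 2)): (3, 1) facing south
step 2 (back(1)): (3, 2) facing south
no other 2-command option fits: unique.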